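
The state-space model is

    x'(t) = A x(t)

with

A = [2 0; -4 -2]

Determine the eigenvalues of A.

det(sI - A) = s^2 - (tr A)s + det A, with tr A = 2 + (-2) = 0 and det A = 2·(-2) - 0·(-4) = -4 - 0 = -4.
So p(s) = det(sI - A) = s^2 - 4.
Factor s^2 - 4: two numbers with sum 0 and product -4 are 2 and -2, so s^2 - 4 = (s - 2)(s + 2).
Hence p(s) = (s - 2) (s + 2), with roots -2, 2.
At least one eigenvalue has non-negative real part, so the system is not asymptotically stable.

-2, 2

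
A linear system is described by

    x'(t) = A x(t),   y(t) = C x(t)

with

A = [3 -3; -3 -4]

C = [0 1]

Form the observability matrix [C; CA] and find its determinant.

CA = [[-3, -4]]
Observability matrix O = [C; CA] = [[0, 1], [-3, -4]]
det(O) = 0·(-4) - 1·(-3) = 0 - (-3) = 3
Since det(O) ≠ 0, rank(O) = 2 and the system is completely observable.

3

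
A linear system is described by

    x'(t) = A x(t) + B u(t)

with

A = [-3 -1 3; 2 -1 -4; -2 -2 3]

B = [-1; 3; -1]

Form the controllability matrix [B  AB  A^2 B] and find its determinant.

AB = [[-3], [-1], [-7]]
A^2B = [[-11], [23], [-13]]
Controllability matrix C = [B  AB  A^2B] = [[-1, -3, -11], [3, -1, 23], [-1, -7, -13]]
Expanding along the first row, det(C) = (-1)·((-1)·(-13) - 23·(-7)) - (-3)·(3·(-13) - 23·(-1)) + (-11)·(3·(-7) - (-1)·(-1)) = (-1)·174 - (-3)·(-16) + (-11)·(-22) = 20
Since det(C) ≠ 0, rank(C) = 3 and the system is completely controllable.

20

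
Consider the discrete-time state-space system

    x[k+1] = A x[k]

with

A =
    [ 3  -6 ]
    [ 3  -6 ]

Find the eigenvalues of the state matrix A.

det(zI - A) = z^2 - (tr A)z + det A, with tr A = 3 + (-6) = -3 and det A = 3·(-6) - (-6)·3 = -18 - (-18) = 0.
So p(z) = det(zI - A) = z^2 + 3z.
Factor z^2 + 3z: two numbers with sum -3 and product 0 are 0 and -3, so z^2 + 3z = z(z + 3).
Hence p(z) = z (z + 3), with roots -3, 0.

-3, 0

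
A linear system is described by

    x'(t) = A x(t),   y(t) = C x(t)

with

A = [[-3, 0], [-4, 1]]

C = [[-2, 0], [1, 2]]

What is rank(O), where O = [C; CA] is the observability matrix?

CA = [[6, 0], [-11, 2]]
Observability matrix O = [C; CA] = [[-2, 0], [1, 2], [6, 0], [-11, 2]]
Take the 2×2 submatrix of O formed by rows 1, 2: [[-2, 0], [1, 2]]. Its determinant is (-2)·2 - 0·1 = -4 - 0 = -4 ≠ 0.
So rank(O) ≥ 2; since O has 2 columns, rank(O) = 2.
rank(O) = 2 = n, so the pair (A, C) is completely observable.

2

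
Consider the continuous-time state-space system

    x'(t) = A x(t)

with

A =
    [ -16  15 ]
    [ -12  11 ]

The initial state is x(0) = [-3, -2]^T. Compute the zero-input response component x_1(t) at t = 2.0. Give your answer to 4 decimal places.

det(sI - A) = s^2 - (tr A)s + det A, with tr A = (-16) + 11 = -5 and det A = (-16)·11 - 15·(-12) = -176 - (-180) = 4.
So p(s) = det(sI - A) = s^2 + 5s + 4.
Factor s^2 + 5s + 4: two numbers with sum -5 and product 4 are -1 and -4, so s^2 + 5s + 4 = (s + 1)(s + 4).
Hence p(s) = (s + 1) (s + 4), with roots -4, -1.
The eigenvalues -4, -1 are distinct and real, so A is diagonalisable and x(t) = e^{At} x(0) = V diag(e^{λ_i t}) V^{-1} x(0), where the columns of V are the eigenvectors.
λ = -4: A - (-4)I = [[-12, 15], [-12, 15]]. Row 1 gives (-12)·v1 + 15·v2 = 0, so take v_1 = [-5, -4]^T.
λ = -1: A - (-1)I = [[-15, 15], [-12, 12]]. Row 1 gives (-15)·v1 + 15·v2 = 0, so take v_2 = [1, 1]^T.
V = [v_1 v_2] = [[-5, 1], [-4, 1]] has det V = -1, so V^{-1} = adj(V)/det V = [[-1, 1], [-4, 5]].
Modal coordinates z(0) = V^{-1} x(0): (-1)·(-3) + 1·(-2) = 1; (-4)·(-3) + 5·(-2) = 2; so z(0) = [1, 2]^T.
x_1(t) = Σ_i (v_i)_1 · z_i(0) · e^{λ_i t} (row 1 of V times the modal terms).
x_1(2.0) = (-5)·1·e^{-4·2.0} + 1·2·e^{-1·2.0} = (-5)·0.000335 + 2·0.135335 = 0.2690.

0.2690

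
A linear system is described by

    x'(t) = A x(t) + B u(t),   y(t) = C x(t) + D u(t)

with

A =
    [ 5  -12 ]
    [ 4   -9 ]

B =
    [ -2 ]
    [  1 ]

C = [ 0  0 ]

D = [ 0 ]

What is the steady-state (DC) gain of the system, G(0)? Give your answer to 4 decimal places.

0.0000

G(0) = C(-A)^{-1}B + D = -C A^{-1} B + D.
det A = 3, so A^{-1} = (1/3)·adj(A) = [[-3, 4], [-4/3, 5/3]]
A^{-1} B = [10, 13/3]^T
C A^{-1} B = 0
G(0) = D - C A^{-1} B = 0 - (0) = 0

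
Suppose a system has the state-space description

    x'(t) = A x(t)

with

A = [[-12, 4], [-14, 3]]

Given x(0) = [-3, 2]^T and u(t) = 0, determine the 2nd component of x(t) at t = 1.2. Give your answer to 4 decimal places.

det(sI - A) = s^2 - (tr A)s + det A, with tr A = (-12) + 3 = -9 and det A = (-12)·3 - 4·(-14) = -36 - (-56) = 20.
So p(s) = det(sI - A) = s^2 + 9s + 20.
Factor s^2 + 9s + 20: two numbers with sum -9 and product 20 are -4 and -5, so s^2 + 9s + 20 = (s + 4)(s + 5).
Hence p(s) = (s + 4) (s + 5), with roots -5, -4.
The eigenvalues -5, -4 are distinct and real, so A is diagonalisable and x(t) = e^{At} x(0) = V diag(e^{λ_i t}) V^{-1} x(0), where the columns of V are the eigenvectors.
λ = -5: A - (-5)I = [[-7, 4], [-14, 8]]. Row 1 gives (-7)·v1 + 4·v2 = 0, so take v_1 = [4, 7]^T.
λ = -4: A - (-4)I = [[-8, 4], [-14, 7]]. Row 1 gives (-8)·v1 + 4·v2 = 0, so take v_2 = [-1, -2]^T.
V = [v_1 v_2] = [[4, -1], [7, -2]] has det V = -1, so V^{-1} = adj(V)/det V = [[2, -1], [7, -4]].
Modal coordinates z(0) = V^{-1} x(0): 2·(-3) + (-1)·2 = -8; 7·(-3) + (-4)·2 = -29; so z(0) = [-8, -29]^T.
x_2(t) = Σ_i (v_i)_2 · z_i(0) · e^{λ_i t} (row 2 of V times the modal terms).
x_2(1.2) = 7·(-8)·e^{-5·1.2} + (-2)·(-29)·e^{-4·1.2} = (-56)·0.002479 + 58·0.008230 = 0.3385.

0.3385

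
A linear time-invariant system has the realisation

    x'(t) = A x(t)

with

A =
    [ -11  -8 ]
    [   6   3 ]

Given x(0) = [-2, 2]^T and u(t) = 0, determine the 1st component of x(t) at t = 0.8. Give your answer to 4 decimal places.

-0.1814

det(sI - A) = s^2 - (tr A)s + det A, with tr A = (-11) + 3 = -8 and det A = (-11)·3 - (-8)·6 = -33 - (-48) = 15.
So p(s) = det(sI - A) = s^2 + 8s + 15.
Factor s^2 + 8s + 15: two numbers with sum -8 and product 15 are -3 and -5, so s^2 + 8s + 15 = (s + 3)(s + 5).
Hence p(s) = (s + 3) (s + 5), with roots -5, -3.
The eigenvalues -5, -3 are distinct and real, so A is diagonalisable and x(t) = e^{At} x(0) = V diag(e^{λ_i t}) V^{-1} x(0), where the columns of V are the eigenvectors.
λ = -5: A - (-5)I = [[-6, -8], [6, 8]]. Row 1 gives (-6)·v1 + (-8)·v2 = 0, so take v_1 = [4, -3]^T.
λ = -3: A - (-3)I = [[-8, -8], [6, 6]]. Row 1 gives (-8)·v1 + (-8)·v2 = 0, so take v_2 = [1, -1]^T.
V = [v_1 v_2] = [[4, 1], [-3, -1]] has det V = -1, so V^{-1} = adj(V)/det V = [[1, 1], [-3, -4]].
Modal coordinates z(0) = V^{-1} x(0): 1·(-2) + 1·2 = 0; (-3)·(-2) + (-4)·2 = -2; so z(0) = [0, -2]^T.
x_1(t) = Σ_i (v_i)_1 · z_i(0) · e^{λ_i t} (row 1 of V times the modal terms).
x_1(0.8) = 4·0·e^{-5·0.8} + 1·(-2)·e^{-3·0.8} = 0·0.018316 + (-2)·0.090718 = -0.1814.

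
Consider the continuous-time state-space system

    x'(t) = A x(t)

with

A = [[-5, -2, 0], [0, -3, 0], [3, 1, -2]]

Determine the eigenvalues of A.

det(sI - A) = s^3 - (tr A)s^2 + (M11 + M22 + M33)s - det A, where Mii is the 2×2 principal minor of A obtained by deleting row i and column i.
tr A = (-5) + (-3) + (-2) = -10; M11 = (-3)·(-2) - 0·1 = 6 - 0 = 6; M22 = (-5)·(-2) - 0·3 = 10 - 0 = 10; M33 = (-5)·(-3) - (-2)·0 = 15 - 0 = 15; sum of minors = 31.
det A = (-5)·((-3)·(-2) - 0·1) - (-2)·(0·(-2) - 0·3) + 0·(0·1 - (-3)·3) = (-5)·6 - (-2)·0 + 0·9 = -30.
So p(s) = det(sI - A) = s^3 + 10s^2 + 31s + 30.
Rational-root test: any integer root divides 30. Testing small divisors, s = -2 works: p(-2) = -8 + 40 + (-62) + 30 = 0, so (s + 2) is a factor.
Dividing, p(s) = (s + 2)(s^2 + 8s + 15).
Factor s^2 + 8s + 15: two numbers with sum -8 and product 15 are -3 and -5, so s^2 + 8s + 15 = (s + 3)(s + 5).
Hence p(s) = (s + 2) (s + 3) (s + 5), with roots -5, -3, -2.
All eigenvalues have negative real part, so the system is asymptotically stable.

-5, -3, -2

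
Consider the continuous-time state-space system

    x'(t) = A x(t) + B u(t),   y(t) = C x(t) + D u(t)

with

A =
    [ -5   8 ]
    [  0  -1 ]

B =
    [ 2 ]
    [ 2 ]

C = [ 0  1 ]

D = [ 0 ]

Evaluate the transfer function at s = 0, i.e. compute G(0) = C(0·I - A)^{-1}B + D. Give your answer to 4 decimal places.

G(0) = C(-A)^{-1}B + D = -C A^{-1} B + D.
det A = 5, so A^{-1} = (1/5)·adj(A) = [[-1/5, -8/5], [0, -1]]
A^{-1} B = [-18/5, -2]^T
C A^{-1} B = -2
G(0) = D - C A^{-1} B = 0 - (-2) = 2

2.0000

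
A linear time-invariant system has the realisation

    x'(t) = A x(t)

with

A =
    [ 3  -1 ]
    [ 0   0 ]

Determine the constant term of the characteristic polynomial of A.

For a 2×2 matrix, det(sI - A) = s^2 - (tr A)s + det A.
tr A = 3, det A = 0.
So p(s) = s^2 - 3s.
The constant term is 0.

0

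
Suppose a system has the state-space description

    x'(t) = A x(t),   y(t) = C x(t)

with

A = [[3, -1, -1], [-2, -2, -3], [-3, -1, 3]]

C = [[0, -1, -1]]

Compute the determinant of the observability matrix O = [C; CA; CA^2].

CA = [[5, 3, 0]]
CA^2 = [[9, -11, -14]]
Observability matrix O = [C; CA; CA^2] = [[0, -1, -1], [5, 3, 0], [9, -11, -14]]
Expanding along the first row, det(O) = 0·(3·(-14) - 0·(-11)) - (-1)·(5·(-14) - 0·9) + (-1)·(5·(-11) - 3·9) = 0·(-42) - (-1)·(-70) + (-1)·(-82) = 12
Since det(O) ≠ 0, rank(O) = 3 and the system is completely observable.

12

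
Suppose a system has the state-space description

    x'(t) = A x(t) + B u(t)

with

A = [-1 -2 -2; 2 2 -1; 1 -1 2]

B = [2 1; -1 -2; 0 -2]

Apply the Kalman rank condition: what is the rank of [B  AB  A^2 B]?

3

AB = [[0, 7], [2, 0], [3, -1]]
A^2B = [[-10, -5], [1, 15], [4, 5]]
Controllability matrix C = [B  AB  A^2B] = [[2, 1, 0, 7, -10, -5], [-1, -2, 2, 0, 1, 15], [0, -2, 3, -1, 4, 5]]
Take the 3×3 submatrix of C formed by columns 1, 2, 3: [[2, 1, 0], [-1, -2, 2], [0, -2, 3]]. Its determinant is 2·((-2)·3 - 2·(-2)) - 1·((-1)·3 - 2·0) + 0·((-1)·(-2) - (-2)·0) = 2·(-2) - 1·(-3) + 0·2 = -1 ≠ 0.
So rank(C) ≥ 3; since C has 3 rows, rank(C) = 3.
rank(C) = 3 = n, so the pair (A, B) is completely controllable.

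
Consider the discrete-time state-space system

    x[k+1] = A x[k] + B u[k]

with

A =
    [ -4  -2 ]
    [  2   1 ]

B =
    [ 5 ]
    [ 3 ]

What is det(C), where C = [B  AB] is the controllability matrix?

AB = [[-26], [13]]
Controllability matrix C = [B  AB] = [[5, -26], [3, 13]]
det(C) = 5·13 - (-26)·3 = 65 - (-78) = 143
Since det(C) ≠ 0, rank(C) = 2 and the system is completely controllable.

143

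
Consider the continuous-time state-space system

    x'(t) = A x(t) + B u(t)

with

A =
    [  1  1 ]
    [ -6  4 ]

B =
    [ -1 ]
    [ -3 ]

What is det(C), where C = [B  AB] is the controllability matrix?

AB = [[-4], [-6]]
Controllability matrix C = [B  AB] = [[-1, -4], [-3, -6]]
det(C) = (-1)·(-6) - (-4)·(-3) = 6 - 12 = -6
Since det(C) ≠ 0, rank(C) = 2 and the system is completely controllable.

-6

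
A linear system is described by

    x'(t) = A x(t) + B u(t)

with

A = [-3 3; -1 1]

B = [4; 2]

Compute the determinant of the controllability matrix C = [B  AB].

AB = [[-6], [-2]]
Controllability matrix C = [B  AB] = [[4, -6], [2, -2]]
det(C) = 4·(-2) - (-6)·2 = -8 - (-12) = 4
Since det(C) ≠ 0, rank(C) = 2 and the system is completely controllable.

4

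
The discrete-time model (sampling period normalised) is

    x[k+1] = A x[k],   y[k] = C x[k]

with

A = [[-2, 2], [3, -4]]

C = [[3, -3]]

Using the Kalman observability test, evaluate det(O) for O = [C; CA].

CA = [[-15, 18]]
Observability matrix O = [C; CA] = [[3, -3], [-15, 18]]
det(O) = 3·18 - (-3)·(-15) = 54 - 45 = 9
Since det(O) ≠ 0, rank(O) = 2 and the system is completely observable.

9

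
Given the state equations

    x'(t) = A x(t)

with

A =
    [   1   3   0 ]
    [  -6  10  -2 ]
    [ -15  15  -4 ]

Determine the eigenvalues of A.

det(sI - A) = s^3 - (tr A)s^2 + (M11 + M22 + M33)s - det A, where Mii is the 2×2 principal minor of A obtained by deleting row i and column i.
tr A = 1 + 10 + (-4) = 7; M11 = 10·(-4) - (-2)·15 = -40 - (-30) = -10; M22 = 1·(-4) - 0·(-15) = -4 - 0 = -4; M33 = 1·10 - 3·(-6) = 10 - (-18) = 28; sum of minors = 14.
det A = 1·(10·(-4) - (-2)·15) - 3·((-6)·(-4) - (-2)·(-15)) + 0·((-6)·15 - 10·(-15)) = 1·(-10) - 3·(-6) + 0·60 = 8.
So p(s) = det(sI - A) = s^3 - 7s^2 + 14s - 8.
Rational-root test: any integer root divides -8. Testing small divisors, s = 1 works: p(1) = 1 + (-7) + 14 + (-8) = 0, so (s - 1) is a factor.
Dividing, p(s) = (s - 1)(s^2 - 6s + 8).
Factor s^2 - 6s + 8: two numbers with sum 6 and product 8 are 4 and 2, so s^2 - 6s + 8 = (s - 4)(s - 2).
Hence p(s) = (s - 4) (s - 2) (s - 1), with roots 1, 2, 4.
At least one eigenvalue has non-negative real part, so the system is not asymptotically stable.

1, 2, 4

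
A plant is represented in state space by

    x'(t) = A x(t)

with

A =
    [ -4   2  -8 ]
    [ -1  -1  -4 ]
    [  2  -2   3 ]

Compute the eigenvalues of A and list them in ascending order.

-2, -1, 1

det(sI - A) = s^3 - (tr A)s^2 + (M11 + M22 + M33)s - det A, where Mii is the 2×2 principal minor of A obtained by deleting row i and column i.
tr A = (-4) + (-1) + 3 = -2; M11 = (-1)·3 - (-4)·(-2) = -3 - 8 = -11; M22 = (-4)·3 - (-8)·2 = -12 - (-16) = 4; M33 = (-4)·(-1) - 2·(-1) = 4 - (-2) = 6; sum of minors = -1.
det A = (-4)·((-1)·3 - (-4)·(-2)) - 2·((-1)·3 - (-4)·2) + (-8)·((-1)·(-2) - (-1)·2) = (-4)·(-11) - 2·5 + (-8)·4 = 2.
So p(s) = det(sI - A) = s^3 + 2s^2 - s - 2.
Rational-root test: any integer root divides -2. Testing small divisors, s = -1 works: p(-1) = -1 + 2 + 1 + (-2) = 0, so (s + 1) is a factor.
Dividing, p(s) = (s + 1)(s^2 + s - 2).
Factor s^2 + s - 2: two numbers with sum -1 and product -2 are 1 and -2, so s^2 + s - 2 = (s - 1)(s + 2).
Hence p(s) = (s - 1) (s + 1) (s + 2), with roots -2, -1, 1.
At least one eigenvalue has non-negative real part, so the system is not asymptotically stable.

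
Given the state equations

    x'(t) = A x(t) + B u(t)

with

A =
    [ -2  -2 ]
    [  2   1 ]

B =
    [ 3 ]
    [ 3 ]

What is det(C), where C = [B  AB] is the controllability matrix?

63

AB = [[-12], [9]]
Controllability matrix C = [B  AB] = [[3, -12], [3, 9]]
det(C) = 3·9 - (-12)·3 = 27 - (-36) = 63
Since det(C) ≠ 0, rank(C) = 2 and the system is completely controllable.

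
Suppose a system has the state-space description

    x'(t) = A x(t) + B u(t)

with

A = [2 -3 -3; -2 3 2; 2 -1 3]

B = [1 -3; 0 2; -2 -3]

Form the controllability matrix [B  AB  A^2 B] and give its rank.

3

AB = [[8, -3], [-6, 6], [-4, -17]]
A^2B = [[46, 27], [-42, -10], [10, -63]]
Controllability matrix C = [B  AB  A^2B] = [[1, -3, 8, -3, 46, 27], [0, 2, -6, 6, -42, -10], [-2, -3, -4, -17, 10, -63]]
Take the 3×3 submatrix of C formed by columns 1, 2, 3: [[1, -3, 8], [0, 2, -6], [-2, -3, -4]]. Its determinant is 1·(2·(-4) - (-6)·(-3)) - (-3)·(0·(-4) - (-6)·(-2)) + 8·(0·(-3) - 2·(-2)) = 1·(-26) - (-3)·(-12) + 8·4 = -30 ≠ 0.
So rank(C) ≥ 3; since C has 3 rows, rank(C) = 3.
rank(C) = 3 = n, so the pair (A, B) is completely controllable.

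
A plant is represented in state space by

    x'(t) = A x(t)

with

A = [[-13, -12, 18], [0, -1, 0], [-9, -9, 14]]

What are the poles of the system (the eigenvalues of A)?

-4, -1, 5

det(sI - A) = s^3 - (tr A)s^2 + (M11 + M22 + M33)s - det A, where Mii is the 2×2 principal minor of A obtained by deleting row i and column i.
tr A = (-13) + (-1) + 14 = 0; M11 = (-1)·14 - 0·(-9) = -14 - 0 = -14; M22 = (-13)·14 - 18·(-9) = -182 - (-162) = -20; M33 = (-13)·(-1) - (-12)·0 = 13 - 0 = 13; sum of minors = -21.
det A = (-13)·((-1)·14 - 0·(-9)) - (-12)·(0·14 - 0·(-9)) + 18·(0·(-9) - (-1)·(-9)) = (-13)·(-14) - (-12)·0 + 18·(-9) = 20.
So p(s) = det(sI - A) = s^3 - 21s - 20.
Rational-root test: any integer root divides -20. Testing small divisors, s = -1 works: p(-1) = -1 + 0 + 21 + (-20) = 0, so (s + 1) is a factor.
Dividing, p(s) = (s + 1)(s^2 - s - 20).
Factor s^2 - s - 20: two numbers with sum 1 and product -20 are 5 and -4, so s^2 - s - 20 = (s - 5)(s + 4).
Hence p(s) = (s - 5) (s + 1) (s + 4), with roots -4, -1, 5.
At least one eigenvalue has non-negative real part, so the system is not asymptotically stable.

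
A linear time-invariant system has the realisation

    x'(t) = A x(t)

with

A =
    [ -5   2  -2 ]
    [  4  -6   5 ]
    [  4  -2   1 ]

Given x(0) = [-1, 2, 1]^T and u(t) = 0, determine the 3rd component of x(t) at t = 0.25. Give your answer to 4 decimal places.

det(sI - A) = s^3 - (tr A)s^2 + (M11 + M22 + M33)s - det A, where Mii is the 2×2 principal minor of A obtained by deleting row i and column i.
tr A = (-5) + (-6) + 1 = -10; M11 = (-6)·1 - 5·(-2) = -6 - (-10) = 4; M22 = (-5)·1 - (-2)·4 = -5 - (-8) = 3; M33 = (-5)·(-6) - 2·4 = 30 - 8 = 22; sum of minors = 29.
det A = (-5)·((-6)·1 - 5·(-2)) - 2·(4·1 - 5·4) + (-2)·(4·(-2) - (-6)·4) = (-5)·4 - 2·(-16) + (-2)·16 = -20.
So p(s) = det(sI - A) = s^3 + 10s^2 + 29s + 20.
Rational-root test: any integer root divides 20. Testing small divisors, s = -1 works: p(-1) = -1 + 10 + (-29) + 20 = 0, so (s + 1) is a factor.
Dividing, p(s) = (s + 1)(s^2 + 9s + 20).
Factor s^2 + 9s + 20: two numbers with sum -9 and product 20 are -4 and -5, so s^2 + 9s + 20 = (s + 4)(s + 5).
Hence p(s) = (s + 1) (s + 4) (s + 5), with roots -5, -4, -1.
The eigenvalues -5, -4, -1 are distinct and real, so A is diagonalisable and x(t) = e^{At} x(0) = V diag(e^{λ_i t}) V^{-1} x(0), where the columns of V are the eigenvectors.
λ = -5: A - (-5)I = [[0, 2, -2], [4, -1, 5], [4, -2, 6]]. v must be orthogonal to every row; (row 1) × (row 2) = [8, -8, -8], so take v_1 = [1, -1, -1]^T.
λ = -4: A - (-4)I = [[-1, 2, -2], [4, -2, 5], [4, -2, 5]]. v must be orthogonal to every row; (row 1) × (row 2) = [6, -3, -6], so take v_2 = [2, -1, -2]^T.
λ = -1: A - (-1)I = [[-4, 2, -2], [4, -5, 5], [4, -2, 2]]. v must be orthogonal to every row; (row 1) × (row 2) = [0, 12, 12], so take v_3 = [0, 1, 1]^T.
V = [v_1 v_2 v_3] = [[1, 2, 0], [-1, -1, 1], [-1, -2, 1]] has det V = 1, so V^{-1} = adj(V)/det V = [[1, -2, 2], [0, 1, -1], [1, 0, 1]].
Modal coordinates z(0) = V^{-1} x(0): 1·(-1) + (-2)·2 + 2·1 = -3; 0·(-1) + 1·2 + (-1)·1 = 1; 1·(-1) + 0·2 + 1·1 = 0; so z(0) = [-3, 1, 0]^T.
x_3(t) = Σ_i (v_i)_3 · z_i(0) · e^{λ_i t} (row 3 of V times the modal terms).
x_3(0.25) = (-1)·(-3)·e^{-5·0.25} + (-2)·1·e^{-4·0.25} + 1·0·e^{-1·0.25} = 3·0.286505 + (-2)·0.367879 + 0·0.778801 = 0.1238.

0.1238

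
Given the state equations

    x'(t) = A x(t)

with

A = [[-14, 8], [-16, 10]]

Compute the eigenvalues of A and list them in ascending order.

-6, 2

det(sI - A) = s^2 - (tr A)s + det A, with tr A = (-14) + 10 = -4 and det A = (-14)·10 - 8·(-16) = -140 - (-128) = -12.
So p(s) = det(sI - A) = s^2 + 4s - 12.
Factor s^2 + 4s - 12: two numbers with sum -4 and product -12 are 2 and -6, so s^2 + 4s - 12 = (s - 2)(s + 6).
Hence p(s) = (s - 2) (s + 6), with roots -6, 2.
At least one eigenvalue has non-negative real part, so the system is not asymptotically stable.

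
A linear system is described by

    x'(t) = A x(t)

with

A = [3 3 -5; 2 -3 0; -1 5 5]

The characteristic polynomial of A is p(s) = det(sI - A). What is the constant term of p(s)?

110

Expand det(sI - A) for the 3×3 matrix.
p(s) = s^3 - 5s^2 - 20s + 110.
(Check: constant term = det(-A) = (-1)^3 det A = 110; coefficient of s^2 = -tr A = -5.)
The constant term is 110.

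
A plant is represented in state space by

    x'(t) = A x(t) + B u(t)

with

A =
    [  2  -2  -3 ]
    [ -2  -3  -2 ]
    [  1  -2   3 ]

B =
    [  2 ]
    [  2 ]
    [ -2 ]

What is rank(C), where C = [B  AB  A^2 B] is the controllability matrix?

3

AB = [[6], [-6], [-8]]
A^2B = [[48], [22], [-6]]
Controllability matrix C = [B  AB  A^2B] = [[2, 6, 48], [2, -6, 22], [-2, -8, -6]]
det(C) = 2·((-6)·(-6) - 22·(-8)) - 6·(2·(-6) - 22·(-2)) + 48·(2·(-8) - (-6)·(-2)) = 2·212 - 6·32 + 48·(-28) = -1112 ≠ 0, so rank(C) = 3.
rank(C) = 3 = n, so the pair (A, B) is completely controllable.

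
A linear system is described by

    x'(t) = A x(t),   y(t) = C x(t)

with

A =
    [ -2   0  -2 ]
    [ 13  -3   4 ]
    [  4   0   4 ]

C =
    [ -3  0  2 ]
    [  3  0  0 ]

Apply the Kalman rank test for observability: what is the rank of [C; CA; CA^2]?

2

CA = [[14, 0, 14], [-6, 0, -6]]
CA^2 = [[28, 0, 28], [-12, 0, -12]]
Observability matrix O = [C; CA; CA^2] = [[-3, 0, 2], [3, 0, 0], [14, 0, 14], [-6, 0, -6], [28, 0, 28], [-12, 0, -12]]
Column 2 of O is identically zero, so rank(O) ≤ 2.
The 2×2 minor from rows 1, 2, columns 1, 3 is (-3)·0 - 2·3 = 0 - 6 = -6 ≠ 0, so rank(O) = 2.
rank(O) = 2 < n = 3, so the pair (A, C) is not completely observable.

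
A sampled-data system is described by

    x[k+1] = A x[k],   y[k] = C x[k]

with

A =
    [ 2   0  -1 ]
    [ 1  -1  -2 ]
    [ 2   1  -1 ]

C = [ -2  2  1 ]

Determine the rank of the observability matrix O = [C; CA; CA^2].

3

CA = [[0, -1, -3]]
CA^2 = [[-7, -2, 5]]
Observability matrix O = [C; CA; CA^2] = [[-2, 2, 1], [0, -1, -3], [-7, -2, 5]]
det(O) = (-2)·((-1)·5 - (-3)·(-2)) - 2·(0·5 - (-3)·(-7)) + 1·(0·(-2) - (-1)·(-7)) = (-2)·(-11) - 2·(-21) + 1·(-7) = 57 ≠ 0, so rank(O) = 3.
rank(O) = 3 = n, so the pair (A, C) is completely observable.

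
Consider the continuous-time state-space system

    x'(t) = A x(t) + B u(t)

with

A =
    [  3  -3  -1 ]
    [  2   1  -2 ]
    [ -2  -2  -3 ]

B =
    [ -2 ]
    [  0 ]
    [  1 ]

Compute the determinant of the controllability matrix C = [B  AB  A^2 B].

362

AB = [[-7], [-6], [1]]
A^2B = [[-4], [-22], [23]]
Controllability matrix C = [B  AB  A^2B] = [[-2, -7, -4], [0, -6, -22], [1, 1, 23]]
Expanding along the first row, det(C) = (-2)·((-6)·23 - (-22)·1) - (-7)·(0·23 - (-22)·1) + (-4)·(0·1 - (-6)·1) = (-2)·(-116) - (-7)·22 + (-4)·6 = 362
Since det(C) ≠ 0, rank(C) = 3 and the system is completely controllable.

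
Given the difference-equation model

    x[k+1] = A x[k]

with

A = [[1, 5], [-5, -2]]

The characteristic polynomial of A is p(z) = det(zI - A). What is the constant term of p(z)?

For a 2×2 matrix, det(zI - A) = z^2 - (tr A)z + det A.
tr A = -1, det A = 23.
So p(z) = z^2 + z + 23.
The constant term is 23.

23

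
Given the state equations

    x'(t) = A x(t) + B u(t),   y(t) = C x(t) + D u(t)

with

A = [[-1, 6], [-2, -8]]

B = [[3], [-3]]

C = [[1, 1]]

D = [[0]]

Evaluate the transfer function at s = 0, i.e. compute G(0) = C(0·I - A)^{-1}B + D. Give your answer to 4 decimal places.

G(0) = C(-A)^{-1}B + D = -C A^{-1} B + D.
det A = 20, so A^{-1} = (1/20)·adj(A) = [[-2/5, -3/10], [1/10, -1/20]]
A^{-1} B = [-3/10, 9/20]^T
C A^{-1} B = 3/20
G(0) = D - C A^{-1} B = 0 - (3/20) = -3/20 ≈ -0.1500

-0.1500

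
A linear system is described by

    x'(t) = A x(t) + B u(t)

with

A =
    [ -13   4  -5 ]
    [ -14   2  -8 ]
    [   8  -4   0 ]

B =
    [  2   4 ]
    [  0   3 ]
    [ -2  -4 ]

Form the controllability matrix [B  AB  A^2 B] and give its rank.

2

AB = [[-16, -20], [-12, -18], [16, 20]]
A^2B = [[80, 88], [72, 84], [-80, -88]]
Controllability matrix C = [B  AB  A^2B] = [[2, 4, -16, -20, 80, 88], [0, 3, -12, -18, 72, 84], [-2, -4, 16, 20, -80, -88]]
The rows r1, r2, r3 of C are linearly dependent: r1 + r3 = 0 (check each entry), so rank(C) ≤ 2.
The 2×2 minor from rows 1, 2, columns 1, 2 is 2·3 - 4·0 = 6 - 0 = 6 ≠ 0, so rank(C) = 2.
rank(C) = 2 < n = 3, so the pair (A, B) is not completely controllable.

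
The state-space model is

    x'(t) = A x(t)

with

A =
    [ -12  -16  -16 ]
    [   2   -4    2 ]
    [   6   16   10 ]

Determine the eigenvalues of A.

-6, -4, 4

det(sI - A) = s^3 - (tr A)s^2 + (M11 + M22 + M33)s - det A, where Mii is the 2×2 principal minor of A obtained by deleting row i and column i.
tr A = (-12) + (-4) + 10 = -6; M11 = (-4)·10 - 2·16 = -40 - 32 = -72; M22 = (-12)·10 - (-16)·6 = -120 - (-96) = -24; M33 = (-12)·(-4) - (-16)·2 = 48 - (-32) = 80; sum of minors = -16.
det A = (-12)·((-4)·10 - 2·16) - (-16)·(2·10 - 2·6) + (-16)·(2·16 - (-4)·6) = (-12)·(-72) - (-16)·8 + (-16)·56 = 96.
So p(s) = det(sI - A) = s^3 + 6s^2 - 16s - 96.
Rational-root test: any integer root divides -96. Testing small divisors, s = -4 works: p(-4) = -64 + 96 + 64 + (-96) = 0, so (s + 4) is a factor.
Dividing, p(s) = (s + 4)(s^2 + 2s - 24).
Factor s^2 + 2s - 24: two numbers with sum -2 and product -24 are 4 and -6, so s^2 + 2s - 24 = (s - 4)(s + 6).
Hence p(s) = (s - 4) (s + 4) (s + 6), with roots -6, -4, 4.
At least one eigenvalue has non-negative real part, so the system is not asymptotically stable.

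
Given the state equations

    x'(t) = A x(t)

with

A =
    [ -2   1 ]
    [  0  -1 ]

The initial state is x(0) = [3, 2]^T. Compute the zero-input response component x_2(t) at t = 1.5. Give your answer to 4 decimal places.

0.4463

det(sI - A) = s^2 - (tr A)s + det A, with tr A = (-2) + (-1) = -3 and det A = (-2)·(-1) - 1·0 = 2 - 0 = 2.
So p(s) = det(sI - A) = s^2 + 3s + 2.
Factor s^2 + 3s + 2: two numbers with sum -3 and product 2 are -1 and -2, so s^2 + 3s + 2 = (s + 1)(s + 2).
Hence p(s) = (s + 1) (s + 2), with roots -2, -1.
The eigenvalues -2, -1 are distinct and real, so A is diagonalisable and x(t) = e^{At} x(0) = V diag(e^{λ_i t}) V^{-1} x(0), where the columns of V are the eigenvectors.
λ = -2: A - (-2)I = [[0, 1], [0, 1]]. Row 1 gives 0·v1 + 1·v2 = 0, so take v_1 = [1, 0]^T.
λ = -1: A - (-1)I = [[-1, 1], [0, 0]]. Row 1 gives (-1)·v1 + 1·v2 = 0, so take v_2 = [-1, -1]^T.
V = [v_1 v_2] = [[1, -1], [0, -1]] has det V = -1, so V^{-1} = adj(V)/det V = [[1, -1], [0, -1]].
Modal coordinates z(0) = V^{-1} x(0): 1·3 + (-1)·2 = 1; 0·3 + (-1)·2 = -2; so z(0) = [1, -2]^T.
x_2(t) = Σ_i (v_i)_2 · z_i(0) · e^{λ_i t} (row 2 of V times the modal terms).
x_2(1.5) = 0·1·e^{-2·1.5} + (-1)·(-2)·e^{-1·1.5} = 0·0.049787 + 2·0.223130 = 0.4463.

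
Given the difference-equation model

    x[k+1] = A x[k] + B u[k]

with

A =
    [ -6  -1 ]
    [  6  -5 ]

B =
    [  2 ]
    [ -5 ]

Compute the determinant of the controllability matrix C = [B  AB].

39

AB = [[-7], [37]]
Controllability matrix C = [B  AB] = [[2, -7], [-5, 37]]
det(C) = 2·37 - (-7)·(-5) = 74 - 35 = 39
Since det(C) ≠ 0, rank(C) = 2 and the system is completely controllable.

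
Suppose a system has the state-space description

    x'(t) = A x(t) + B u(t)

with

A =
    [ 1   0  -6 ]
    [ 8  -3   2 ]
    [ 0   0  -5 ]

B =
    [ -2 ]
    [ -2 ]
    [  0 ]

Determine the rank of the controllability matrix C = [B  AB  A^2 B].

AB = [[-2], [-10], [0]]
A^2B = [[-2], [14], [0]]
Controllability matrix C = [B  AB  A^2B] = [[-2, -2, -2], [-2, -10, 14], [0, 0, 0]]
Row 3 of C is identically zero, so rank(C) ≤ 2.
The 2×2 minor from rows 1, 2, columns 1, 2 is (-2)·(-10) - (-2)·(-2) = 20 - 4 = 16 ≠ 0, so rank(C) = 2.
rank(C) = 2 < n = 3, so the pair (A, B) is not completely controllable.

2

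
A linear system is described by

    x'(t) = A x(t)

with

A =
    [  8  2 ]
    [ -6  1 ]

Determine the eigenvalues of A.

4, 5

det(sI - A) = s^2 - (tr A)s + det A, with tr A = 8 + 1 = 9 and det A = 8·1 - 2·(-6) = 8 - (-12) = 20.
So p(s) = det(sI - A) = s^2 - 9s + 20.
Factor s^2 - 9s + 20: two numbers with sum 9 and product 20 are 5 and 4, so s^2 - 9s + 20 = (s - 5)(s - 4).
Hence p(s) = (s - 5) (s - 4), with roots 4, 5.
At least one eigenvalue has non-negative real part, so the system is not asymptotically stable.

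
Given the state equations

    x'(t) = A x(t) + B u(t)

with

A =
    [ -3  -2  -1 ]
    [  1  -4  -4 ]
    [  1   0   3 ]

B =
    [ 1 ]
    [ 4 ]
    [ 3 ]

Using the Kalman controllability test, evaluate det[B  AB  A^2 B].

8062

AB = [[-14], [-27], [10]]
A^2B = [[86], [54], [16]]
Controllability matrix C = [B  AB  A^2B] = [[1, -14, 86], [4, -27, 54], [3, 10, 16]]
Expanding along the first row, det(C) = 1·((-27)·16 - 54·10) - (-14)·(4·16 - 54·3) + 86·(4·10 - (-27)·3) = 1·(-972) - (-14)·(-98) + 86·121 = 8062
Since det(C) ≠ 0, rank(C) = 3 and the system is completely controllable.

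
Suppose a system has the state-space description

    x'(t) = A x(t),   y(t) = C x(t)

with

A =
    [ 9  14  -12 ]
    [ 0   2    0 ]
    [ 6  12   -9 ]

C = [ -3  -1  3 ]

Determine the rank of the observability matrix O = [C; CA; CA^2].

2

CA = [[-9, -8, 9]]
CA^2 = [[-27, -34, 27]]
Observability matrix O = [C; CA; CA^2] = [[-3, -1, 3], [-9, -8, 9], [-27, -34, 27]]
The columns c1, c2, c3 of O are linearly dependent: c1 + c3 = 0 (check each entry), so rank(O) ≤ 2.
The 2×2 minor from rows 1, 2, columns 1, 2 is (-3)·(-8) - (-1)·(-9) = 24 - 9 = 15 ≠ 0, so rank(O) = 2.
rank(O) = 2 < n = 3, so the pair (A, C) is not completely observable.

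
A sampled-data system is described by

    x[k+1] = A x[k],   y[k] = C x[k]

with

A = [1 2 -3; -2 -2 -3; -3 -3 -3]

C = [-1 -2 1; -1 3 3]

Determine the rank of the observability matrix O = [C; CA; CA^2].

CA = [[0, -1, 6], [-16, -17, -15]]
CA^2 = [[-16, -16, -15], [63, 47, 144]]
Observability matrix O = [C; CA; CA^2] = [[-1, -2, 1], [-1, 3, 3], [0, -1, 6], [-16, -17, -15], [-16, -16, -15], [63, 47, 144]]
Take the 3×3 submatrix of O formed by rows 1, 2, 3: [[-1, -2, 1], [-1, 3, 3], [0, -1, 6]]. Its determinant is (-1)·(3·6 - 3·(-1)) - (-2)·((-1)·6 - 3·0) + 1·((-1)·(-1) - 3·0) = (-1)·21 - (-2)·(-6) + 1·1 = -32 ≠ 0.
So rank(O) ≥ 3; since O has 3 columns, rank(O) = 3.
rank(O) = 3 = n, so the pair (A, C) is completely observable.

3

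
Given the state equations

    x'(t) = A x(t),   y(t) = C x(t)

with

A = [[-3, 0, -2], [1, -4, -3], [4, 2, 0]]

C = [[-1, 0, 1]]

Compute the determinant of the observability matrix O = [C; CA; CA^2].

26

CA = [[7, 2, 2]]
CA^2 = [[-11, -4, -20]]
Observability matrix O = [C; CA; CA^2] = [[-1, 0, 1], [7, 2, 2], [-11, -4, -20]]
Expanding along the first row, det(O) = (-1)·(2·(-20) - 2·(-4)) - 0·(7·(-20) - 2·(-11)) + 1·(7·(-4) - 2·(-11)) = (-1)·(-32) - 0·(-118) + 1·(-6) = 26
Since det(O) ≠ 0, rank(O) = 3 and the system is completely observable.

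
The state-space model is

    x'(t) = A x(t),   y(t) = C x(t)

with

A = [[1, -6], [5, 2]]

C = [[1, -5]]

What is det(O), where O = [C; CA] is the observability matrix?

-136

CA = [[-24, -16]]
Observability matrix O = [C; CA] = [[1, -5], [-24, -16]]
det(O) = 1·(-16) - (-5)·(-24) = -16 - 120 = -136
Since det(O) ≠ 0, rank(O) = 2 and the system is completely observable.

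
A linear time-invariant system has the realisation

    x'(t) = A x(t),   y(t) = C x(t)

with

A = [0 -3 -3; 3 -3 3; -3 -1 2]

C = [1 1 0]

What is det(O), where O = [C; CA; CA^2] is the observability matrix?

CA = [[3, -6, 0]]
CA^2 = [[-18, 9, -27]]
Observability matrix O = [C; CA; CA^2] = [[1, 1, 0], [3, -6, 0], [-18, 9, -27]]
Expanding along the first row, det(O) = 1·((-6)·(-27) - 0·9) - 1·(3·(-27) - 0·(-18)) + 0·(3·9 - (-6)·(-18)) = 1·162 - 1·(-81) + 0·(-81) = 243
Since det(O) ≠ 0, rank(O) = 3 and the system is completely observable.

243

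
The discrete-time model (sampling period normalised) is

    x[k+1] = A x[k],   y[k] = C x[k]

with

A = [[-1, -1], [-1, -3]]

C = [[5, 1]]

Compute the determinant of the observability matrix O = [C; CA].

CA = [[-6, -8]]
Observability matrix O = [C; CA] = [[5, 1], [-6, -8]]
det(O) = 5·(-8) - 1·(-6) = -40 - (-6) = -34
Since det(O) ≠ 0, rank(O) = 2 and the system is completely observable.

-34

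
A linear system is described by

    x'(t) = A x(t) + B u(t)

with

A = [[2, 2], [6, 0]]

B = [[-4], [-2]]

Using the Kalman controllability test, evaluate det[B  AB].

72

AB = [[-12], [-24]]
Controllability matrix C = [B  AB] = [[-4, -12], [-2, -24]]
det(C) = (-4)·(-24) - (-12)·(-2) = 96 - 24 = 72
Since det(C) ≠ 0, rank(C) = 2 and the system is completely controllable.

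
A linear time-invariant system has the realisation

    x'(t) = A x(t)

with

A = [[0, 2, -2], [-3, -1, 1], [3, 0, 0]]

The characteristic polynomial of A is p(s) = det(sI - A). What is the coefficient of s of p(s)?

Expand det(sI - A) for the 3×3 matrix.
p(s) = s^3 + s^2 + 12s.
(Check: constant term = det(-A) = (-1)^3 det A = 0; coefficient of s^2 = -tr A = 1.)
The coefficient of s is 12.

12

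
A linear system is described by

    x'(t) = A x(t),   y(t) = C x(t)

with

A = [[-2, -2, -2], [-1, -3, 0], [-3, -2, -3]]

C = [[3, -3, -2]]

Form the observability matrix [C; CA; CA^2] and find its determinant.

-200

CA = [[3, 7, 0]]
CA^2 = [[-13, -27, -6]]
Observability matrix O = [C; CA; CA^2] = [[3, -3, -2], [3, 7, 0], [-13, -27, -6]]
Expanding along the first row, det(O) = 3·(7·(-6) - 0·(-27)) - (-3)·(3·(-6) - 0·(-13)) + (-2)·(3·(-27) - 7·(-13)) = 3·(-42) - (-3)·(-18) + (-2)·10 = -200
Since det(O) ≠ 0, rank(O) = 3 and the system is completely observable.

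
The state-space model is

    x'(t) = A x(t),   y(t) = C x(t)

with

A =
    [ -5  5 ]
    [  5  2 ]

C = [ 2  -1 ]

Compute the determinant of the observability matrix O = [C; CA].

1

CA = [[-15, 8]]
Observability matrix O = [C; CA] = [[2, -1], [-15, 8]]
det(O) = 2·8 - (-1)·(-15) = 16 - 15 = 1
Since det(O) ≠ 0, rank(O) = 2 and the system is completely observable.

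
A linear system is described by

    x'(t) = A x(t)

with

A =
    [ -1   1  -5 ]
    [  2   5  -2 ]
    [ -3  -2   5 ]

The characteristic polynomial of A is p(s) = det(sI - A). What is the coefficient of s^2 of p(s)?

Expand det(sI - A) for the 3×3 matrix.
p(s) = s^3 - 9s^2 - 6s + 80.
(Check: constant term = det(-A) = (-1)^3 det A = 80; coefficient of s^2 = -tr A = -9.)
The coefficient of s^2 is -9.

-9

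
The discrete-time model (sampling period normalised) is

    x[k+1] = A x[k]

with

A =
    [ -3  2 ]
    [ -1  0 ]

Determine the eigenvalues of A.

det(zI - A) = z^2 - (tr A)z + det A, with tr A = (-3) + 0 = -3 and det A = (-3)·0 - 2·(-1) = 0 - (-2) = 2.
So p(z) = det(zI - A) = z^2 + 3z + 2.
Factor z^2 + 3z + 2: two numbers with sum -3 and product 2 are -1 and -2, so z^2 + 3z + 2 = (z + 1)(z + 2).
Hence p(z) = (z + 1) (z + 2), with roots -2, -1.

-2, -1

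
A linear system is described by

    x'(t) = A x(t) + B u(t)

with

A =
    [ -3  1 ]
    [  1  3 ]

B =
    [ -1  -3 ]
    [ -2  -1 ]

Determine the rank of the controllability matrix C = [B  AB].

AB = [[1, 8], [-7, -6]]
Controllability matrix C = [B  AB] = [[-1, -3, 1, 8], [-2, -1, -7, -6]]
Take the 2×2 submatrix of C formed by columns 1, 2: [[-1, -3], [-2, -1]]. Its determinant is (-1)·(-1) - (-3)·(-2) = 1 - 6 = -5 ≠ 0.
So rank(C) ≥ 2; since C has 2 rows, rank(C) = 2.
rank(C) = 2 = n, so the pair (A, B) is completely controllable.

2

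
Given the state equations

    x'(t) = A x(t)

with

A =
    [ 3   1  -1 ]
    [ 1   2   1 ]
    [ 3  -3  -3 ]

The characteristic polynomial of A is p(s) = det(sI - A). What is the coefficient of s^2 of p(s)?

-2

Expand det(sI - A) for the 3×3 matrix.
p(s) = s^3 - 2s^2 - 4s - 6.
(Check: constant term = det(-A) = (-1)^3 det A = -6; coefficient of s^2 = -tr A = -2.)
The coefficient of s^2 is -2.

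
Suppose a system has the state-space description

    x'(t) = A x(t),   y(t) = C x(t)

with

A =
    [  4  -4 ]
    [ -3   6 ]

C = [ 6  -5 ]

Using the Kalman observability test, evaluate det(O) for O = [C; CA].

-129

CA = [[39, -54]]
Observability matrix O = [C; CA] = [[6, -5], [39, -54]]
det(O) = 6·(-54) - (-5)·39 = -324 - (-195) = -129
Since det(O) ≠ 0, rank(O) = 2 and the system is completely observable.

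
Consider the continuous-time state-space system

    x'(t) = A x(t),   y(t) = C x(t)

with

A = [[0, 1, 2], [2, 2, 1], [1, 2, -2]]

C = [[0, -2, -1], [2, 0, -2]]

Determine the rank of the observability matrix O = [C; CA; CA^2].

CA = [[-5, -6, 0], [-2, -2, 8]]
CA^2 = [[-12, -17, -16], [4, 10, -22]]
Observability matrix O = [C; CA; CA^2] = [[0, -2, -1], [2, 0, -2], [-5, -6, 0], [-2, -2, 8], [-12, -17, -16], [4, 10, -22]]
Take the 3×3 submatrix of O formed by rows 1, 2, 3: [[0, -2, -1], [2, 0, -2], [-5, -6, 0]]. Its determinant is 0·(0·0 - (-2)·(-6)) - (-2)·(2·0 - (-2)·(-5)) + (-1)·(2·(-6) - 0·(-5)) = 0·(-12) - (-2)·(-10) + (-1)·(-12) = -8 ≠ 0.
So rank(O) ≥ 3; since O has 3 columns, rank(O) = 3.
rank(O) = 3 = n, so the pair (A, C) is completely observable.

3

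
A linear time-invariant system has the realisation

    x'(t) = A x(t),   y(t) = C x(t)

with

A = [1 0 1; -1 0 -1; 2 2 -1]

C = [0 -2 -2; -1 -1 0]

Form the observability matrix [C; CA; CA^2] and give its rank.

CA = [[-2, -4, 4], [0, 0, 0]]
CA^2 = [[10, 8, -2], [0, 0, 0]]
Observability matrix O = [C; CA; CA^2] = [[0, -2, -2], [-1, -1, 0], [-2, -4, 4], [0, 0, 0], [10, 8, -2], [0, 0, 0]]
Take the 3×3 submatrix of O formed by rows 1, 2, 3: [[0, -2, -2], [-1, -1, 0], [-2, -4, 4]]. Its determinant is 0·((-1)·4 - 0·(-4)) - (-2)·((-1)·4 - 0·(-2)) + (-2)·((-1)·(-4) - (-1)·(-2)) = 0·(-4) - (-2)·(-4) + (-2)·2 = -12 ≠ 0.
So rank(O) ≥ 3; since O has 3 columns, rank(O) = 3.
rank(O) = 3 = n, so the pair (A, C) is completely observable.

3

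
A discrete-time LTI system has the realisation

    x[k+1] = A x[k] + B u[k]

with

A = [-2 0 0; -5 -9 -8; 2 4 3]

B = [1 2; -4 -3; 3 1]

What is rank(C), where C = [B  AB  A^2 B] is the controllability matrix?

AB = [[-2, -4], [7, 9], [-5, -5]]
A^2B = [[4, 8], [-13, -21], [9, 13]]
Controllability matrix C = [B  AB  A^2B] = [[1, 2, -2, -4, 4, 8], [-4, -3, 7, 9, -13, -21], [3, 1, -5, -5, 9, 13]]
The rows r1, r2, r3 of C are linearly dependent: r1 + r2 + r3 = 0 (check each entry), so rank(C) ≤ 2.
The 2×2 minor from rows 1, 2, columns 1, 2 is 1·(-3) - 2·(-4) = -3 - (-8) = 5 ≠ 0, so rank(C) = 2.
rank(C) = 2 < n = 3, so the pair (A, B) is not completely controllable.

2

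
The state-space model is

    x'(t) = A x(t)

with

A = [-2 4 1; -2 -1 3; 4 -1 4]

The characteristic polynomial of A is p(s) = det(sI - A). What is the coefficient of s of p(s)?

Expand det(sI - A) for the 3×3 matrix.
p(s) = s^3 - s^2 - 3s - 88.
(Check: constant term = det(-A) = (-1)^3 det A = -88; coefficient of s^2 = -tr A = -1.)
The coefficient of s is -3.

-3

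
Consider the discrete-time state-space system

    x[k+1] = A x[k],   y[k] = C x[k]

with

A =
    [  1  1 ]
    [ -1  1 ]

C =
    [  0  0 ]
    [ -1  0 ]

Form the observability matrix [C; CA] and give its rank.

CA = [[0, 0], [-1, -1]]
Observability matrix O = [C; CA] = [[0, 0], [-1, 0], [0, 0], [-1, -1]]
Take the 2×2 submatrix of O formed by rows 2, 4: [[-1, 0], [-1, -1]]. Its determinant is (-1)·(-1) - 0·(-1) = 1 - 0 = 1 ≠ 0.
So rank(O) ≥ 2; since O has 2 columns, rank(O) = 2.
rank(O) = 2 = n, so the pair (A, C) is completely observable.

2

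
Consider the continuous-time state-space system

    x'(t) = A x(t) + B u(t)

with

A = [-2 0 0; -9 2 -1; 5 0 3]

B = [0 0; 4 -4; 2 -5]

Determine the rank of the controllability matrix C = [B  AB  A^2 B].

2

AB = [[0, 0], [6, -3], [6, -15]]
A^2B = [[0, 0], [6, 9], [18, -45]]
Controllability matrix C = [B  AB  A^2B] = [[0, 0, 0, 0, 0, 0], [4, -4, 6, -3, 6, 9], [2, -5, 6, -15, 18, -45]]
Row 1 of C is identically zero, so rank(C) ≤ 2.
The 2×2 minor from rows 2, 3, columns 1, 2 is 4·(-5) - (-4)·2 = -20 - (-8) = -12 ≠ 0, so rank(C) = 2.
rank(C) = 2 < n = 3, so the pair (A, B) is not completely controllable.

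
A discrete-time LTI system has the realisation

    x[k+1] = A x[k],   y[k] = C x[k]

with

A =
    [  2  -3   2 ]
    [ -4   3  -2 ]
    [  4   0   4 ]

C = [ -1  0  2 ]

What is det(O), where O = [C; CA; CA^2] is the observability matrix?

CA = [[6, 3, 6]]
CA^2 = [[24, -9, 30]]
Observability matrix O = [C; CA; CA^2] = [[-1, 0, 2], [6, 3, 6], [24, -9, 30]]
Expanding along the first row, det(O) = (-1)·(3·30 - 6·(-9)) - 0·(6·30 - 6·24) + 2·(6·(-9) - 3·24) = (-1)·144 - 0·36 + 2·(-126) = -396
Since det(O) ≠ 0, rank(O) = 3 and the system is completely observable.

-396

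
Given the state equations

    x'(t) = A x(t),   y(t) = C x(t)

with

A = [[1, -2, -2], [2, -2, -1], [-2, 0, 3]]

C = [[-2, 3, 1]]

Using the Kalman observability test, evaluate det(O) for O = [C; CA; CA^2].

CA = [[2, -2, 4]]
CA^2 = [[-10, 0, 10]]
Observability matrix O = [C; CA; CA^2] = [[-2, 3, 1], [2, -2, 4], [-10, 0, 10]]
Expanding along the first row, det(O) = (-2)·((-2)·10 - 4·0) - 3·(2·10 - 4·(-10)) + 1·(2·0 - (-2)·(-10)) = (-2)·(-20) - 3·60 + 1·(-20) = -160
Since det(O) ≠ 0, rank(O) = 3 and the system is completely observable.

-160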